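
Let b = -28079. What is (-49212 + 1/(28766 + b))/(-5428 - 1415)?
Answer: 33808643/4701141 ≈ 7.1916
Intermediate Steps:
(-49212 + 1/(28766 + b))/(-5428 - 1415) = (-49212 + 1/(28766 - 28079))/(-5428 - 1415) = (-49212 + 1/687)/(-6843) = (-49212 + 1/687)*(-1/6843) = -33808643/687*(-1/6843) = 33808643/4701141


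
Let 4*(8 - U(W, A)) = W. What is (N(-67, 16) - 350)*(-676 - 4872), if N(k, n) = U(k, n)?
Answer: 1804487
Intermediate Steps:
U(W, A) = 8 - W/4
N(k, n) = 8 - k/4
(N(-67, 16) - 350)*(-676 - 4872) = ((8 - ¼*(-67)) - 350)*(-676 - 4872) = ((8 + 67/4) - 350)*(-5548) = (99/4 - 350)*(-5548) = -1301/4*(-5548) = 1804487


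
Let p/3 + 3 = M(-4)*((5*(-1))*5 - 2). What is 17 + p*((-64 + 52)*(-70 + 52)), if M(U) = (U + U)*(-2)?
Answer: -281863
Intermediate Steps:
M(U) = -4*U (M(U) = (2*U)*(-2) = -4*U)
p = -1305 (p = -9 + 3*((-4*(-4))*((5*(-1))*5 - 2)) = -9 + 3*(16*(-5*5 - 2)) = -9 + 3*(16*(-25 - 2)) = -9 + 3*(16*(-27)) = -9 + 3*(-432) = -9 - 1296 = -1305)
17 + p*((-64 + 52)*(-70 + 52)) = 17 - 1305*(-64 + 52)*(-70 + 52) = 17 - (-15660)*(-18) = 17 - 1305*216 = 17 - 281880 = -281863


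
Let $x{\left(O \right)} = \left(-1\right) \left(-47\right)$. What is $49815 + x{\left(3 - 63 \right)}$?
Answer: $49862$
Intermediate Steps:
$x{\left(O \right)} = 47$
$49815 + x{\left(3 - 63 \right)} = 49815 + 47 = 49862$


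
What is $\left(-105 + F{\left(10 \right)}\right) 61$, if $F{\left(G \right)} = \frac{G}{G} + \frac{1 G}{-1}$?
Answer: $-6954$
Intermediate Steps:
$F{\left(G \right)} = 1 - G$ ($F{\left(G \right)} = 1 + G \left(-1\right) = 1 - G$)
$\left(-105 + F{\left(10 \right)}\right) 61 = \left(-105 + \left(1 - 10\right)\right) 61 = \left(-105 - 9\right) 61 = \left(-114\right) 61 = -6954$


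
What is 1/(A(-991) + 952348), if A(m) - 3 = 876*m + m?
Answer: 1/83244 ≈ 1.2013e-5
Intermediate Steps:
A(m) = 3 + 877*m (A(m) = 3 + (876*m + m) = 3 + 877*m)
1/(A(-991) + 952348) = 1/((3 + 877*(-991)) + 952348) = 1/((3 - 869107) + 952348) = 1/(-869104 + 952348) = 1/83244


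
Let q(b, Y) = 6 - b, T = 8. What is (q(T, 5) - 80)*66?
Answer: -5412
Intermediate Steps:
(q(T, 5) - 80)*66 = ((6 - 1*8) - 80)*66 = ((6 - 8) - 80)*66 = (-2 - 80)*66 = -82*66 = -5412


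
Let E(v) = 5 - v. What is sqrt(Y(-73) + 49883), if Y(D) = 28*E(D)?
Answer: sqrt(52067) ≈ 228.18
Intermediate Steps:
Y(D) = 140 - 28*D (Y(D) = 28*(5 - D) = 140 - 28*D)
sqrt(Y(-73) + 49883) = sqrt((140 - 28*(-73)) + 49883) = sqrt((140 + 2044) + 49883) = sqrt(2184 + 49883) = sqrt(52067)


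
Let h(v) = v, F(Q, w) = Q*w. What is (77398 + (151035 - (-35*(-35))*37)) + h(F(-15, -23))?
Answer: 183453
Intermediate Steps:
(77398 + (151035 - (-35*(-35))*37)) + h(F(-15, -23)) = (77398 + (151035 - (-35*(-35))*37)) - 15*(-23) = (77398 + (151035 - 1225*37)) + 345 = (77398 + (151035 - 1*45325)) + 345 = (77398 + (151035 - 45325)) + 345 = (77398 + 105710) + 345 = 183108 + 345 = 183453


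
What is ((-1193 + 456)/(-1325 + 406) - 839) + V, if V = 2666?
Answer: 1679750/919 ≈ 1827.8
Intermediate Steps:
((-1193 + 456)/(-1325 + 406) - 839) + V = ((-1193 + 456)/(-1325 + 406) - 839) + 2666 = (-737/(-919) - 839) + 2666 = (-737*(-1/919) - 839) + 2666 = (737/919 - 839) + 2666 = -770304/919 + 2666 = 1679750/919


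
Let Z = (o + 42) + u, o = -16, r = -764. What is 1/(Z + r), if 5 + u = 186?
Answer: -1/557 ≈ -0.0017953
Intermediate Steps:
u = 181 (u = -5 + 186 = 181)
Z = 207 (Z = (-16 + 42) + 181 = 26 + 181 = 207)
1/(Z + r) = 1/(207 - 764) = 1/(-557) = -1/557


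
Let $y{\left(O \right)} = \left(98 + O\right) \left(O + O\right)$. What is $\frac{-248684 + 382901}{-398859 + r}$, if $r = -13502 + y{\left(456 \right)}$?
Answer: $\frac{134217}{92887} \approx 1.445$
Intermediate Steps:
$y{\left(O \right)} = 2 O \left(98 + O\right)$ ($y{\left(O \right)} = \left(98 + O\right) 2 O = 2 O \left(98 + O\right)$)
$r = 491746$ ($r = -13502 + 2 \cdot 456 \left(98 + 456\right) = -13502 + 2 \cdot 456 \cdot 554 = -13502 + 505248 = 491746$)
$\frac{-248684 + 382901}{-398859 + r} = \frac{-248684 + 382901}{-398859 + 491746} = \frac{134217}{92887}$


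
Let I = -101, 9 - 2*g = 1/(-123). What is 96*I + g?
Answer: -1192054/123 ≈ -9691.5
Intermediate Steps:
g = 554/123 (g = 9/2 - ½/(-123) = 9/2 - ½*(-1/123) = 9/2 + 1/246 = 554/123 ≈ 4.5041)
96*I + g = 96*(-101) + 554/123 = -9696 + 554/123 = -1192054/123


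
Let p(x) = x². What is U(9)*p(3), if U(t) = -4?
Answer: -36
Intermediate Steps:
U(9)*p(3) = -4*3² = -4*9 = -36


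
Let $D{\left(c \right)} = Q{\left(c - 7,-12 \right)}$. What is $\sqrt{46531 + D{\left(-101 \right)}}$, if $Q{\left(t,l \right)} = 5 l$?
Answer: $\sqrt{46471} \approx 215.57$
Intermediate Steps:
$D{\left(c \right)} = -60$ ($D{\left(c \right)} = 5 \left(-12\right) = -60$)
$\sqrt{46531 + D{\left(-101 \right)}} = \sqrt{46531 - 60} = \sqrt{46471}$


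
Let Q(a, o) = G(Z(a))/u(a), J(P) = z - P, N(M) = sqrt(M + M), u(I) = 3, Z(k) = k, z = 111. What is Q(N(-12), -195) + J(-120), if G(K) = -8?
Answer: 685/3 ≈ 228.33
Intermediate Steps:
N(M) = sqrt(2)*sqrt(M) (N(M) = sqrt(2*M) = sqrt(2)*sqrt(M))
J(P) = 111 - P
Q(a, o) = -8/3
Q(N(-12), -195) + J(-120) = -8/3 + (111 - 1*(-120)) = -8/3 + (111 + 120) = -8/3 + 231 = 685/3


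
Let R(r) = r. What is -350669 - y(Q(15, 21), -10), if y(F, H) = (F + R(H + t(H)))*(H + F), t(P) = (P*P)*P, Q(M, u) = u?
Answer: -339790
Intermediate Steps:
t(P) = P³ (t(P) = P²*P = P³)
y(F, H) = (F + H)*(F + H + H³) (y(F, H) = (F + (H + H³))*(H + F) = (F + H + H³)*(F + H) = (F + H)*(F + H + H³))
-350669 - y(Q(15, 21), -10) = -350669 - (21² + (-10)² + (-10)⁴ + 21*(-10)³ + 2*21*(-10)) = -350669 - (441 + 100 + 10000 + 21*(-1000) - 420) = -350669 - (441 + 100 + 10000 - 21000 - 420) = -350669 - 1*(-10879) = -350669 + 10879 = -339790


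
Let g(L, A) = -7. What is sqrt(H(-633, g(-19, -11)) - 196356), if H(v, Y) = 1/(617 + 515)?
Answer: I*sqrt(62903822453)/566 ≈ 443.12*I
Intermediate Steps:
H(v, Y) = 1/1132
sqrt(H(-633, g(-19, -11)) - 196356) = sqrt(1/1132 - 196356) = sqrt(-222274991/1132) = I*sqrt(62903822453)/566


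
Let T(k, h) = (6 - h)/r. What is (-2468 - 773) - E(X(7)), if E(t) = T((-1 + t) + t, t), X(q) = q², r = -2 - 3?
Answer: -16248/5 ≈ -3249.6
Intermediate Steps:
r = -5
T(k, h) = -6/5 + h/5 (T(k, h) = (6 - h)/(-5) = (6 - h)*(-⅕) = -6/5 + h/5)
E(t) = -6/5 + t/5
(-2468 - 773) - E(X(7)) = (-2468 - 773) - (-6/5 + (⅕)*7²) = -3241 - (-6/5 + (⅕)*49) = -3241 - (-6/5 + 49/5) = -3241 - 1*43/5 = -3241 - 43/5 = -16248/5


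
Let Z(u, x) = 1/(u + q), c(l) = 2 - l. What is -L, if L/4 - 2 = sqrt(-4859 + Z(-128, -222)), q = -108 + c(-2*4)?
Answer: -8 - 6*I*sqrt(27575390)/113 ≈ -8.0 - 278.83*I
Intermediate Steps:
q = -98 (q = -108 + (2 - (-2)*4) = -108 + (2 - 1*(-8)) = -108 + (2 + 8) = -108 + 10 = -98)
Z(u, x) = 1/(-98 + u) (Z(u, x) = 1/(u - 98) = 1/(-98 + u))
L = 8 + 6*I*sqrt(27575390)/113 (L = 8 + 4*sqrt(-4859 + 1/(-98 - 128)) = 8 + 4*sqrt(-4859 + 1/(-226)) = 8 + 4*sqrt(-4859 - 1/226) = 8 + 4*sqrt(-1098135/226) = 8 + 4*(3*I*sqrt(27575390)/226) = 8 + 6*I*sqrt(27575390)/113 ≈ 8.0 + 278.83*I)
-L = -(8 + 6*I*sqrt(27575390)/113) = -8 - 6*I*sqrt(27575390)/113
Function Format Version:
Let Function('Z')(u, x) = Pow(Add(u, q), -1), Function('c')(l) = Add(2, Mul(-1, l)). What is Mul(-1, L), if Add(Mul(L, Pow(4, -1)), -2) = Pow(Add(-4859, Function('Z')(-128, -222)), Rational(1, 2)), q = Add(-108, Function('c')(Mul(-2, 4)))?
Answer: Add(-8, Mul(Rational(-6, 113), I, Pow(27575390, Rational(1, 2)))) ≈ Add(-8.0000, Mul(-278.83, I))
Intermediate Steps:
q = -98 (q = Add(-108, Add(2, Mul(-1, Mul(-2, 4)))) = Add(-108, Add(2, Mul(-1, -8))) = Add(-108, Add(2, 8)) = Add(-108, 10) = -98)
Function('Z')(u, x) = Pow(Add(-98, u), -1) (Function('Z')(u, x) = Pow(Add(u, -98), -1) = Pow(Add(-98, u), -1))
L = Add(8, Mul(Rational(6, 113), I, Pow(27575390, Rational(1, 2)))) (L = Add(8, Mul(4, Pow(Add(-4859, Pow(Add(-98, -128), -1)), Rational(1, 2)))) = Add(8, Mul(4, Pow(Add(-4859, Pow(-226, -1)), Rational(1, 2)))) = Add(8, Mul(4, Pow(Add(-4859, Rational(-1, 226)), Rational(1, 2)))) = Add(8, Mul(4, Pow(Rational(-1098135, 226), Rational(1, 2)))) = Add(8, Mul(4, Mul(Rational(3, 226), I, Pow(27575390, Rational(1, 2))))) = Add(8, Mul(Rational(6, 113), I, Pow(27575390, Rational(1, 2)))) ≈ Add(8.0000, Mul(278.83, I)))
Mul(-1, L) = Mul(-1, Add(8, Mul(Rational(6, 113), I, Pow(27575390, Rational(1, 2))))) = Add(-8, Mul(Rational(-6, 113), I, Pow(27575390, Rational(1, 2))))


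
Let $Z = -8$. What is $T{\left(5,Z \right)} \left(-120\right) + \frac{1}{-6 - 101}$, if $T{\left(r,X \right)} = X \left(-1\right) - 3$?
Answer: $- \frac{64201}{107} \approx -600.01$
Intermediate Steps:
$T{\left(r,X \right)} = -3 - X$ ($T{\left(r,X \right)} = - X - 3 = -3 - X$)
$T{\left(5,Z \right)} \left(-120\right) + \frac{1}{-6 - 101} = \left(-3 - -8\right) \left(-120\right) + \frac{1}{-6 - 101} = \left(-3 + 8\right) \left(-120\right) + \frac{1}{-107} = 5 \left(-120\right) - \frac{1}{107} = -600 - \frac{1}{107} = - \frac{64201}{107}$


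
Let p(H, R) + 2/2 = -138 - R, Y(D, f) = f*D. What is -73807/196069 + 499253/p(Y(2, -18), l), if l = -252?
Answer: 97879696266/22155797 ≈ 4417.8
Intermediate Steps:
Y(D, f) = D*f
p(H, R) = -139 - R (p(H, R) = -1 + (-138 - R) = -139 - R)
-73807/196069 + 499253/p(Y(2, -18), l) = -73807/196069 + 499253/(-139 - 1*(-252)) = -73807*1/196069 + 499253/(-139 + 252) = -73807/196069 + 499253/113 = 97879696266/22155797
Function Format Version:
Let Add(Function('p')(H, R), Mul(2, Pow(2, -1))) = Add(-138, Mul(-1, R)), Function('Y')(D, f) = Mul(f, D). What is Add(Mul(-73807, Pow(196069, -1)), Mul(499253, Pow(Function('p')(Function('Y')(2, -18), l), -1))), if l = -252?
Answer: Rational(97879696266, 22155797) ≈ 4417.8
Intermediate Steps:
Function('Y')(D, f) = Mul(D, f)
Function('p')(H, R) = Add(-139, Mul(-1, R)) (Function('p')(H, R) = Add(-1, Add(-138, Mul(-1, R))) = Add(-139, Mul(-1, R)))
Add(Mul(-73807, Pow(196069, -1)), Mul(499253, Pow(Function('p')(Function('Y')(2, -18), l), -1))) = Add(Mul(-73807, Pow(196069, -1)), Mul(499253, Pow(Add(-139, Mul(-1, -252)), -1))) = Add(Mul(-73807, Rational(1, 196069)), Mul(499253, Pow(Add(-139, 252), -1))) = Add(Rational(-73807, 196069), Mul(499253, Pow(113, -1))) = Add(Rational(-73807, 196069), Mul(499253, Rational(1, 113))) = Add(Rational(-73807, 196069), Rational(499253, 113)) = Rational(97879696266, 22155797)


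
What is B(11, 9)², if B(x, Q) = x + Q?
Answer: 400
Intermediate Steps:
B(x, Q) = Q + x
B(11, 9)² = (9 + 11)² = 20² = 400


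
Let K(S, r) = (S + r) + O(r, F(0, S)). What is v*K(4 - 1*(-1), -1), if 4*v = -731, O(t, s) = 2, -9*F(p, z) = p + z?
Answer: -2193/2 ≈ -1096.5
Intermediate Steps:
F(p, z) = -p/9 - z/9 (F(p, z) = -(p + z)/9 = -p/9 - z/9)
K(S, r) = 2 + S + r (K(S, r) = (S + r) + 2 = 2 + S + r)
v = -731/4 (v = (¼)*(-731) = -731/4 ≈ -182.75)
v*K(4 - 1*(-1), -1) = -731*(2 + (4 - 1*(-1)) - 1)/4 = -731*(2 + (4 + 1) - 1)/4 = -731*(2 + 5 - 1)/4 = -731/4*6 = -2193/2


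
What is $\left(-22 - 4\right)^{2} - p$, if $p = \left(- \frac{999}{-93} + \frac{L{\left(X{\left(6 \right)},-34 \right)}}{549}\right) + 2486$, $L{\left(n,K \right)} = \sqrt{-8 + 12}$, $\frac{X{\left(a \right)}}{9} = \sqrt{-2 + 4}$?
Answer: $- \frac{30987269}{17019} \approx -1820.7$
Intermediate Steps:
$X{\left(a \right)} = 9 \sqrt{2}$ ($X{\left(a \right)} = 9 \sqrt{-2 + 4} = 9 \sqrt{2}$)
$L{\left(n,K \right)} = 2$ ($L{\left(n,K \right)} = \sqrt{4} = 2$)
$p = \frac{42492113}{17019}$ ($p = \left(- \frac{999}{-93} + \frac{2}{549}\right) + 2486 = \left(\left(-999\right) \left(- \frac{1}{93}\right) + 2 \cdot \frac{1}{549}\right) + 2486 = \left(\frac{333}{31} + \frac{2}{549}\right) + 2486 = \frac{182879}{17019} + 2486 = \frac{42492113}{17019} \approx 2496.7$)
$\left(-22 - 4\right)^{2} - p = \left(-22 - 4\right)^{2} - \frac{42492113}{17019} = \left(-26\right)^{2} - \frac{42492113}{17019} = 676 - \frac{42492113}{17019} = - \frac{30987269}{17019}$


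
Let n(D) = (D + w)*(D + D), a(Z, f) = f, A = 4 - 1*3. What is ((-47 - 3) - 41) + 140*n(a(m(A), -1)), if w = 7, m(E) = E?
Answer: -1771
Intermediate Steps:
A = 1 (A = 4 - 3 = 1)
n(D) = 2*D*(7 + D) (n(D) = (D + 7)*(D + D) = (7 + D)*(2*D) = 2*D*(7 + D))
((-47 - 3) - 41) + 140*n(a(m(A), -1)) = ((-47 - 3) - 41) + 140*(2*(-1)*(7 - 1)) = (-50 - 41) + 140*(2*(-1)*6) = -91 + 140*(-12) = -91 - 1680 = -1771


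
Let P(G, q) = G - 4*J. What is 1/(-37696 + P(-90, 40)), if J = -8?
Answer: -1/37754 ≈ -2.6487e-5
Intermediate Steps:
P(G, q) = 32 + G (P(G, q) = G - 4*(-8) = G + 32 = 32 + G)
1/(-37696 + P(-90, 40)) = 1/(-37696 + (32 - 90)) = 1/(-37696 - 58) = 1/(-37754) = -1/37754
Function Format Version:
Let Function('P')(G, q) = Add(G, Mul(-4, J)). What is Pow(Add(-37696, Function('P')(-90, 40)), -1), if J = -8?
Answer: Rational(-1, 37754) ≈ -2.6487e-5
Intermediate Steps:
Function('P')(G, q) = Add(32, G) (Function('P')(G, q) = Add(G, Mul(-4, -8)) = Add(G, 32) = Add(32, G))
Pow(Add(-37696, Function('P')(-90, 40)), -1) = Pow(Add(-37696, Add(32, -90)), -1) = Pow(Add(-37696, -58), -1) = Pow(-37754, -1) = Rational(-1, 37754)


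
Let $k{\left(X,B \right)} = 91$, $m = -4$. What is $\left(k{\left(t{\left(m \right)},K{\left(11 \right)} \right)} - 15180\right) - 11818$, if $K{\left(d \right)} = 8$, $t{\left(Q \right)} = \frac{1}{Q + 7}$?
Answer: $-26907$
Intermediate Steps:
$t{\left(Q \right)} = \frac{1}{7 + Q}$
$\left(k{\left(t{\left(m \right)},K{\left(11 \right)} \right)} - 15180\right) - 11818 = \left(91 - 15180\right) - 11818 = -15089 - 11818 = -26907$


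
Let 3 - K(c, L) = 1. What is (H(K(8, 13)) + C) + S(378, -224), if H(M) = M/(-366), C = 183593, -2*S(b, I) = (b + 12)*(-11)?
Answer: 33990053/183 ≈ 1.8574e+5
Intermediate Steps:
S(b, I) = 66 + 11*b/2 (S(b, I) = -(b + 12)*(-11)/2 = -(12 + b)*(-11)/2 = -(-132 - 11*b)/2 = 66 + 11*b/2)
K(c, L) = 2 (K(c, L) = 3 - 1*1 = 3 - 1 = 2)
H(M) = -M/366 (H(M) = M*(-1/366) = -M/366)
(H(K(8, 13)) + C) + S(378, -224) = (-1/366*2 + 183593) + (66 + (11/2)*378) = (-1/183 + 183593) + (66 + 2079) = 33597518/183 + 2145 = 33990053/183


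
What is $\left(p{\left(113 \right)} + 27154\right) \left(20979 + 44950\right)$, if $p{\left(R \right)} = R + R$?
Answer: $1805136020$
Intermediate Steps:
$p{\left(R \right)} = 2 R$
$\left(p{\left(113 \right)} + 27154\right) \left(20979 + 44950\right) = \left(2 \cdot 113 + 27154\right) \left(20979 + 44950\right) = \left(226 + 27154\right) 65929 = 27380 \cdot 65929 = 1805136020$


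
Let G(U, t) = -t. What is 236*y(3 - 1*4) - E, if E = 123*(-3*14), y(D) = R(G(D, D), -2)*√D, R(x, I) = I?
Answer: 5166 - 472*I ≈ 5166.0 - 472.0*I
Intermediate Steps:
y(D) = -2*√D
E = -5166 (E = 123*(-42) = -5166)
236*y(3 - 1*4) - E = 236*(-2*√(3 - 1*4)) - 1*(-5166) = 236*(-2*√(3 - 4)) + 5166 = 236*(-2*I) + 5166 = -472*I + 5166 = 5166 - 472*I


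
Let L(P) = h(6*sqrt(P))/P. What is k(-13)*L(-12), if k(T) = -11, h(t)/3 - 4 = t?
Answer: 11 + 33*I*sqrt(3) ≈ 11.0 + 57.158*I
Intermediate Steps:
h(t) = 12 + 3*t
L(P) = (12 + 18*sqrt(P))/P (L(P) = (12 + 3*(6*sqrt(P)))/P = (12 + 18*sqrt(P))/P)
k(-13)*L(-12) = -66*(2 + 3*sqrt(-12))/(-12) = -66*(-1)*(2 + 3*(2*I*sqrt(3)))/12 = -66*(-1)*(2 + 6*I*sqrt(3))/12 = -11*(-1 - 3*I*sqrt(3)) = 11 + 33*I*sqrt(3)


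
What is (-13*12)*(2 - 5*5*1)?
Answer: 3588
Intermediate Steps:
(-13*12)*(2 - 5*5*1) = -156*(2 - 25*1) = -156*(2 - 25) = -156*(-23) = 3588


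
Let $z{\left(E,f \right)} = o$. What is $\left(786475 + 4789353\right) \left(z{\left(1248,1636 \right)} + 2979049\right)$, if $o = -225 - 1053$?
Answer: $16603538919388$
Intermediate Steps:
$o = -1278$ ($o = -225 - 1053 = -1278$)
$z{\left(E,f \right)} = -1278$
$\left(786475 + 4789353\right) \left(z{\left(1248,1636 \right)} + 2979049\right) = \left(786475 + 4789353\right) \left(-1278 + 2979049\right) = 5575828 \cdot 2977771 = 16603538919388$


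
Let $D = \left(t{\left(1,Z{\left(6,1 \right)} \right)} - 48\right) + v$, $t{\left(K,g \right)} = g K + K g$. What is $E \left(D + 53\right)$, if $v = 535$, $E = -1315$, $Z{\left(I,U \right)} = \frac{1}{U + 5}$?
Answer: $- \frac{2131615}{3} \approx -7.1054 \cdot 10^{5}$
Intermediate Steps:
$Z{\left(I,U \right)} = \frac{1}{5 + U}$
$t{\left(K,g \right)} = 2 K g$ ($t{\left(K,g \right)} = K g + K g = 2 K g$)
$D = \frac{1462}{3}$ ($D = \left(2 \cdot 1 \frac{1}{5 + 1} - 48\right) + 535 = \left(2 \cdot 1 \cdot \frac{1}{6} - 48\right) + 535 = \left(\frac{1}{3} - 48\right) + 535 = - \frac{143}{3} + 535 = \frac{1462}{3} \approx 487.33$)
$E \left(D + 53\right) = - 1315 \left(\frac{1462}{3} + 53\right) = \left(-1315\right) \frac{1621}{3} = - \frac{2131615}{3}$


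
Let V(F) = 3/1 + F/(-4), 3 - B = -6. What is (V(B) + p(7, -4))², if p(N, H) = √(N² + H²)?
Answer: 1049/16 + 3*√65/2 ≈ 77.656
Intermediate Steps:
B = 9 (B = 3 - 1*(-6) = 3 + 6 = 9)
p(N, H) = √(H² + N²)
V(F) = 3 - F/4 (V(F) = 3*1 + F*(-¼) = 3 - F/4)
(V(B) + p(7, -4))² = ((3 - ¼*9) + √((-4)² + 7²))² = ((3 - 9/4) + √(16 + 49))² = (¾ + √65)²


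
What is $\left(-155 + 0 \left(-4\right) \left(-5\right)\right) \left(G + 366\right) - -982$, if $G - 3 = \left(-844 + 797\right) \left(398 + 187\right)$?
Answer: $4205512$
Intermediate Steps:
$G = -27492$ ($G = 3 + \left(-844 + 797\right) \left(398 + 187\right) = 3 - 27495 = -27492$)
$\left(-155 + 0 \left(-4\right) \left(-5\right)\right) \left(G + 366\right) - -982 = \left(-155 + 0 \left(-4\right) \left(-5\right)\right) \left(-27492 + 366\right) - -982 = \left(-155 + 0 \left(-5\right)\right) \left(-27126\right) + 982 = \left(-155 + 0\right) \left(-27126\right) + 982 = \left(-155\right) \left(-27126\right) + 982 = 4204530 + 982 = 4205512$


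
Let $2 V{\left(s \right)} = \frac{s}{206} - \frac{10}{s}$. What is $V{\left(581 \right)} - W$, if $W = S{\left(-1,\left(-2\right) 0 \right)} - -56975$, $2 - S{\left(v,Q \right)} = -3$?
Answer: $- \frac{13639081059}{239372} \approx -56979.0$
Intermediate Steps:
$V{\left(s \right)} = - \frac{5}{s} + \frac{s}{412}$ ($V{\left(s \right)} = \frac{\frac{s}{206} - \frac{10}{s}}{2} = \frac{- \frac{10}{s} + \frac{s}{206}}{2} = - \frac{5}{s} + \frac{s}{412}$)
$S{\left(v,Q \right)} = 5$ ($S{\left(v,Q \right)} = 2 - -3 = 2 + 3 = 5$)
$W = 56980$ ($W = 5 - -56975 = 5 + 56975 = 56980$)
$V{\left(581 \right)} - W = \left(- \frac{5}{581} + \frac{1}{412} \cdot 581\right) - 56980 = \left(\left(-5\right) \frac{1}{581} + \frac{581}{412}\right) - 56980 = \left(- \frac{5}{581} + \frac{581}{412}\right) - 56980 = \frac{335501}{239372} - 56980 = - \frac{13639081059}{239372}$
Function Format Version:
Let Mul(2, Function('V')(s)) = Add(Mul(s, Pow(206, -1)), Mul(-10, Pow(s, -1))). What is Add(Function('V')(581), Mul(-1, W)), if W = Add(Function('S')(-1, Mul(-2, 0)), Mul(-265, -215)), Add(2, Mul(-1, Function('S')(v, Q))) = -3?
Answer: Rational(-13639081059, 239372) ≈ -56979.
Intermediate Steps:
Function('V')(s) = Add(Mul(-5, Pow(s, -1)), Mul(Rational(1, 412), s)) (Function('V')(s) = Mul(Rational(1, 2), Add(Mul(s, Pow(206, -1)), Mul(-10, Pow(s, -1)))) = Mul(Rational(1, 2), Add(Mul(s, Rational(1, 206)), Mul(-10, Pow(s, -1)))) = Mul(Rational(1, 2), Add(Mul(Rational(1, 206), s), Mul(-10, Pow(s, -1)))) = Mul(Rational(1, 2), Add(Mul(-10, Pow(s, -1)), Mul(Rational(1, 206), s))) = Add(Mul(-5, Pow(s, -1)), Mul(Rational(1, 412), s)))
Function('S')(v, Q) = 5 (Function('S')(v, Q) = Add(2, Mul(-1, -3)) = Add(2, 3) = 5)
W = 56980 (W = Add(5, Mul(-265, -215)) = Add(5, 56975) = 56980)
Add(Function('V')(581), Mul(-1, W)) = Add(Add(Mul(-5, Pow(581, -1)), Mul(Rational(1, 412), 581)), Mul(-1, 56980)) = Add(Add(Mul(-5, Rational(1, 581)), Rational(581, 412)), -56980) = Add(Add(Rational(-5, 581), Rational(581, 412)), -56980) = Add(Rational(335501, 239372), -56980) = Rational(-13639081059, 239372)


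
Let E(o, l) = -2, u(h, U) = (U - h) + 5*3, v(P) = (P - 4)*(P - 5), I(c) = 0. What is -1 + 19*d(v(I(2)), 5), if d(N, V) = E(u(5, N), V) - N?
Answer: -419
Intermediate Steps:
v(P) = (-5 + P)*(-4 + P) (v(P) = (-4 + P)*(-5 + P) = (-5 + P)*(-4 + P))
u(h, U) = 15 + U - h (u(h, U) = (U - h) + 15 = 15 + U - h)
d(N, V) = -2 - N
-1 + 19*d(v(I(2)), 5) = -1 + 19*(-2 - (20 + 0² - 9*0)) = -1 + 19*(-2 - (20 + 0 + 0)) = -1 + 19*(-2 - 1*20) = -1 + 19*(-2 - 20) = -1 + 19*(-22) = -1 - 418 = -419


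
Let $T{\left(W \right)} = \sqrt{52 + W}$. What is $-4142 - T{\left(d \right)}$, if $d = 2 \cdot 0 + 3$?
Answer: $-4142 - \sqrt{55} \approx -4149.4$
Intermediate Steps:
$d = 3$ ($d = 0 + 3 = 3$)
$-4142 - T{\left(d \right)} = -4142 - \sqrt{52 + 3} = -4142 - \sqrt{55}$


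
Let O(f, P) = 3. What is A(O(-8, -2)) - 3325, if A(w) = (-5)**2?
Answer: -3300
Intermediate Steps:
A(w) = 25
A(O(-8, -2)) - 3325 = 25 - 3325 = -3300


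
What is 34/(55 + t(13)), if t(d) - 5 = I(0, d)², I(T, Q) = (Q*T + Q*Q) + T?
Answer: 34/28621 ≈ 0.0011879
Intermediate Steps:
I(T, Q) = T + Q² + Q*T (I(T, Q) = (Q*T + Q²) + T = (Q² + Q*T) + T = T + Q² + Q*T)
t(d) = 5 + d⁴ (t(d) = 5 + (0 + d² + d*0)² = 5 + (0 + d² + 0)² = 5 + (d²)² = 5 + d⁴)
34/(55 + t(13)) = 34/(55 + (5 + 13⁴)) = 34/(55 + (5 + 28561)) = 34/(55 + 28566) = 34/28621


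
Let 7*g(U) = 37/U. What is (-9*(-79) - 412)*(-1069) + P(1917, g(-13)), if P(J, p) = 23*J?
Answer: -275540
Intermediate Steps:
g(U) = 37/(7*U) (g(U) = (37/U)/7 = 37/(7*U))
(-9*(-79) - 412)*(-1069) + P(1917, g(-13)) = (-9*(-79) - 412)*(-1069) + 23*1917 = (711 - 412)*(-1069) + 44091 = 299*(-1069) + 44091 = -319631 + 44091 = -275540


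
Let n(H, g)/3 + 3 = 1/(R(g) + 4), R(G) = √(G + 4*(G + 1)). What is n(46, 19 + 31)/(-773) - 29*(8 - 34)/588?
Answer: 4999391/3863454 - 3*√254/183974 ≈ 1.2938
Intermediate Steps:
R(G) = √(4 + 5*G) (R(G) = √(G + 4*(1 + G)) = √(G + (4 + 4*G)) = √(4 + 5*G))
n(H, g) = -9 + 3/(4 + √(4 + 5*g)) (n(H, g) = -9 + 3/(√(4 + 5*g) + 4) = -9 + 3/(4 + √(4 + 5*g)))
n(46, 19 + 31)/(-773) - 29*(8 - 34)/588 = (3*(-11 - 3*√(4 + 5*(19 + 31)))/(4 + √(4 + 5*(19 + 31))))/(-773) - 29*(8 - 34)/588 = (3*(-11 - 3*√(4 + 5*50))/(4 + √(4 + 5*50)))*(-1/773) - 29*(-26)*(1/588) = (3*(-11 - 3*√(4 + 250))/(4 + √(4 + 250)))*(-1/773) + 754*(1/588) = (3*(-11 - 3*√254)/(4 + √254))*(-1/773) + 377/294 = -3*(-11 - 3*√254)/(773*(4 + √254)) + 377/294 = 377/294 - 3*(-11 - 3*√254)/(773*(4 + √254))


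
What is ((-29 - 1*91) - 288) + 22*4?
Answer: -320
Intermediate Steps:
((-29 - 1*91) - 288) + 22*4 = ((-29 - 91) - 288) + 88 = (-120 - 288) + 88 = -408 + 88 = -320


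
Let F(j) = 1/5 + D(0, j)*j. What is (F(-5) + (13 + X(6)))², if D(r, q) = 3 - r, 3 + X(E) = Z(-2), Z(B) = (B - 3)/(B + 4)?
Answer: 5329/100 ≈ 53.290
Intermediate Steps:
Z(B) = (-3 + B)/(4 + B)
X(E) = -11/2 (X(E) = -3 + (-3 - 2)/(4 - 2) = -3 - 5/2 = -11/2)
F(j) = ⅕ + 3*j (F(j) = 1/5 + (3 - 1*0)*j = ⅕ + (3 + 0)*j = ⅕ + 3*j)
(F(-5) + (13 + X(6)))² = ((⅕ + 3*(-5)) + (13 - 11/2))² = ((⅕ - 15) + 15/2)² = (-74/5 + 15/2)² = (-73/10)² = 5329/100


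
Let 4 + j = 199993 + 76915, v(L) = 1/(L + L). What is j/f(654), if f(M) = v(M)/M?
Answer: 236872542528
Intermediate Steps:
v(L) = 1/(2*L)
f(M) = 1/(2*M²) (f(M) = (1/(2*M))/M = 1/(2*M²))
j = 276904 (j = -4 + (199993 + 76915) = -4 + 276908 = 276904)
j/f(654) = 276904/(((½)/654²)) = 276904/(((½)*(1/427716))) = 276904/(1/855432) = 276904*855432 = 236872542528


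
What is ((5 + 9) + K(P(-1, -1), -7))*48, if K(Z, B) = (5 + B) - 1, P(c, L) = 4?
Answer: 528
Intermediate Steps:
K(Z, B) = 4 + B
((5 + 9) + K(P(-1, -1), -7))*48 = ((5 + 9) + (4 - 7))*48 = (14 - 3)*48 = 11*48 = 528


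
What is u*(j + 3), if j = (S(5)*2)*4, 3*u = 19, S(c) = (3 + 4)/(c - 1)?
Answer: 323/3 ≈ 107.67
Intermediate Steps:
S(c) = 7/(-1 + c)
u = 19/3 (u = (⅓)*19 = 19/3 ≈ 6.3333)
j = 14 (j = ((7/(-1 + 5))*2)*4 = ((7/4)*2)*4 = (7/2)*4 = 14)
u*(j + 3) = 19*(14 + 3)/3 = (19/3)*17 = 323/3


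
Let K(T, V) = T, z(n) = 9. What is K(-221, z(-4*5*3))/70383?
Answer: -221/70383 ≈ -0.0031400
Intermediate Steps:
K(-221, z(-4*5*3))/70383 = -221/70383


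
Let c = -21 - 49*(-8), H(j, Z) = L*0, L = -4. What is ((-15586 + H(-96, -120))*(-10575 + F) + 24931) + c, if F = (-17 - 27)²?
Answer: 134672756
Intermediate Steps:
H(j, Z) = 0 (H(j, Z) = -4*0 = 0)
F = 1936 (F = (-44)² = 1936)
c = 371 (c = -21 + 392 = 371)
((-15586 + H(-96, -120))*(-10575 + F) + 24931) + c = ((-15586 + 0)*(-10575 + 1936) + 24931) + 371 = (-15586*(-8639) + 24931) + 371 = (134647454 + 24931) + 371 = 134672385 + 371 = 134672756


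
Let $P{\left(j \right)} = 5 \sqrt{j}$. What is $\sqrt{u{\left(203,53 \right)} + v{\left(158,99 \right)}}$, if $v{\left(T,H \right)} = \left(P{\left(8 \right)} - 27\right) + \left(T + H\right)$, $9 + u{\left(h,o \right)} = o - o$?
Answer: $\sqrt{221 + 10 \sqrt{2}} \approx 15.334$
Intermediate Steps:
$u{\left(h,o \right)} = -9$ ($u{\left(h,o \right)} = -9 + \left(o - o\right) = -9 + 0 = -9$)
$v{\left(T,H \right)} = -27 + H + T + 10 \sqrt{2}$ ($v{\left(T,H \right)} = \left(5 \sqrt{8} - 27\right) + \left(T + H\right) = \left(5 \cdot 2 \sqrt{2} - 27\right) + \left(H + T\right) = \left(10 \sqrt{2} - 27\right) + \left(H + T\right) = \left(-27 + 10 \sqrt{2}\right) + \left(H + T\right) = -27 + H + T + 10 \sqrt{2}$)
$\sqrt{u{\left(203,53 \right)} + v{\left(158,99 \right)}} = \sqrt{-9 + \left(-27 + 99 + 158 + 10 \sqrt{2}\right)} = \sqrt{-9 + \left(230 + 10 \sqrt{2}\right)} = \sqrt{221 + 10 \sqrt{2}}$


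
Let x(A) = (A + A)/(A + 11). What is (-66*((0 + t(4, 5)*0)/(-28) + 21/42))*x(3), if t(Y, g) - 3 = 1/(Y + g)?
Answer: -99/7 ≈ -14.143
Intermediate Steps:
t(Y, g) = 3 + 1/(Y + g)
x(A) = 2*A/(11 + A) (x(A) = (2*A)/(11 + A) = 2*A/(11 + A))
(-66*((0 + t(4, 5)*0)/(-28) + 21/42))*x(3) = (-66*((0 + ((1 + 3*4 + 3*5)/(4 + 5))*0)/(-28) + 21/42))*(2*3/(11 + 3)) = (-66*((0 + ((1 + 12 + 15)/9)*0)*(-1/28) + 21*(1/42)))*(2*3/14) = (-66*((0 + ((⅑)*28)*0)*(-1/28) + ½))*(2*3*(1/14)) = -66*((0 + (28/9)*0)*(-1/28) + ½)*(3/7) = -66*((0 + 0)*(-1/28) + ½)*(3/7) = -66*(0*(-1/28) + ½)*(3/7) = -66*(0 + ½)*(3/7) = -66*½*(3/7) = -33*3/7 = -99/7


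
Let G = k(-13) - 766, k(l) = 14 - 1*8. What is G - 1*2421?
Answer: -3181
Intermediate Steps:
k(l) = 6 (k(l) = 14 - 8 = 6)
G = -760 (G = 6 - 766 = -760)
G - 1*2421 = -760 - 1*2421 = -760 - 2421 = -3181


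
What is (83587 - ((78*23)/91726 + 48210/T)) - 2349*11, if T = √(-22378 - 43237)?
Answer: 2648495627/45863 + 9642*I*√65615/13123 ≈ 57748.0 + 188.21*I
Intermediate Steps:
T = I*√65615 (T = √(-65615) = I*√65615 ≈ 256.15*I)
(83587 - ((78*23)/91726 + 48210/T)) - 2349*11 = (83587 - ((78*23)/91726 + 48210/((I*√65615)))) - 2349*11 = (83587 - (1794*(1/91726) + 48210*(-I*√65615/65615))) - 1*25839 = (83587 - (897/45863 - 9642*I*√65615/13123)) - 25839 = (83587 + (-897/45863 + 9642*I*√65615/13123)) - 25839 = (3833549684/45863 + 9642*I*√65615/13123) - 25839 = 2648495627/45863 + 9642*I*√65615/13123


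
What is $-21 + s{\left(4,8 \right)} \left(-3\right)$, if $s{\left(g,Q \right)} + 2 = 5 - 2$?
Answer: $-24$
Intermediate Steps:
$s{\left(g,Q \right)} = 1$ ($s{\left(g,Q \right)} = -2 + \left(5 - 2\right) = -2 + 3 = 1$)
$-21 + s{\left(4,8 \right)} \left(-3\right) = -21 + 1 \left(-3\right) = -21 - 3 = -24$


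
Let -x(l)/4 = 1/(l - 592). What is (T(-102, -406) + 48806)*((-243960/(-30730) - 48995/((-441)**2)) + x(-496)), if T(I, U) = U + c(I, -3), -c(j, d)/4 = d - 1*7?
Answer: 154484647921175/414689058 ≈ 3.7253e+5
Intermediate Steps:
c(j, d) = 28 - 4*d (c(j, d) = -4*(d - 1*7) = -4*(d - 7) = -4*(-7 + d) = 28 - 4*d)
T(I, U) = 40 + U (T(I, U) = U + (28 - 4*(-3)) = U + (28 + 12) = U + 40 = 40 + U)
x(l) = -4/(-592 + l) (x(l) = -4/(l - 592) = -4/(-592 + l))
(T(-102, -406) + 48806)*((-243960/(-30730) - 48995/((-441)**2)) + x(-496)) = ((40 - 406) + 48806)*((-243960/(-30730) - 48995/((-441)**2)) - 4/(-592 - 496)) = (-366 + 48806)*((-243960*(-1/30730) - 48995/194481) - 4/(-1088)) = 48440*((24396/3073 - 48995*1/194481) - 4*(-1/1088)) = 48440*((24396/3073 - 48995/194481) + 1/272) = 48440*(656285263/85377159 + 1/272) = 48440*(178594968695/23222587248) = 154484647921175/414689058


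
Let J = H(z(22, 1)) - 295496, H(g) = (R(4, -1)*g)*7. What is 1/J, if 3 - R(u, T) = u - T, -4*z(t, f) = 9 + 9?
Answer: -1/295433 ≈ -3.3849e-6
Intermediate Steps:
z(t, f) = -9/2 (z(t, f) = -(9 + 9)/4 = -¼*18 = -9/2)
R(u, T) = 3 + T - u (R(u, T) = 3 - (u - T) = 3 + (T - u) = 3 + T - u)
H(g) = -14*g (H(g) = ((3 - 1 - 1*4)*g)*7 = ((3 - 1 - 4)*g)*7 = -2*g*7 = -14*g)
J = -295433 (J = -14*(-9/2) - 295496 = 63 - 295496 = -295433)
1/J = 1/(-295433) = -1/295433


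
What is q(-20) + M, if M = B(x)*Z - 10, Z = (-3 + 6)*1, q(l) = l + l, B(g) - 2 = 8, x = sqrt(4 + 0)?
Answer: -20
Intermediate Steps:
x = 2 (x = sqrt(4) = 2)
B(g) = 10 (B(g) = 2 + 8 = 10)
q(l) = 2*l
Z = 3 (Z = 3*1 = 3)
M = 20 (M = 10*3 - 10 = 30 - 10 = 20)
q(-20) + M = 2*(-20) + 20 = -40 + 20 = -20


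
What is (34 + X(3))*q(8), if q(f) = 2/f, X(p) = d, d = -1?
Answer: 33/4 ≈ 8.2500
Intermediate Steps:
X(p) = -1
(34 + X(3))*q(8) = (34 - 1)*(2/8) = 33*(2*(⅛)) = 33*(¼) = 33/4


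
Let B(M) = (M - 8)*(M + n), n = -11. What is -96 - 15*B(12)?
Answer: -156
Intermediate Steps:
B(M) = (-11 + M)*(-8 + M) (B(M) = (M - 8)*(M - 11) = (-8 + M)*(-11 + M) = (-11 + M)*(-8 + M))
-96 - 15*B(12) = -96 - 15*(88 + 12**2 - 19*12) = -96 - 15*(88 + 144 - 228) = -96 - 15*4 = -96 - 60 = -156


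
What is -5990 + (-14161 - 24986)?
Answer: -45137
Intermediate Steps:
-5990 + (-14161 - 24986) = -5990 - 39147 = -45137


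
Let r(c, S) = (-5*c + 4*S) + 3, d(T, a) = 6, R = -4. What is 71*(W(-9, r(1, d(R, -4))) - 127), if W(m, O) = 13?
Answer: -8094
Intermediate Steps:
r(c, S) = 3 - 5*c + 4*S
71*(W(-9, r(1, d(R, -4))) - 127) = 71*(13 - 127) = 71*(-114) = -8094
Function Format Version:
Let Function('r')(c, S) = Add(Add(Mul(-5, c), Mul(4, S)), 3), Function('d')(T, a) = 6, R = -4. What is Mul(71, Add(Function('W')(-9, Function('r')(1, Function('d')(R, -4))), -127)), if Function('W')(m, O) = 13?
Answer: -8094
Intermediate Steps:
Function('r')(c, S) = Add(3, Mul(-5, c), Mul(4, S))
Mul(71, Add(Function('W')(-9, Function('r')(1, Function('d')(R, -4))), -127)) = Mul(71, Add(13, -127)) = Mul(71, -114) = -8094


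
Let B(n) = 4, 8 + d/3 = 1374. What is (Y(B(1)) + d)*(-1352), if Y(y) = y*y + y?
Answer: -5567536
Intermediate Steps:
d = 4098 (d = -24 + 3*1374 = -24 + 4122 = 4098)
Y(y) = y + y² (Y(y) = y² + y = y + y²)
(Y(B(1)) + d)*(-1352) = (4*(1 + 4) + 4098)*(-1352) = (4*5 + 4098)*(-1352) = (20 + 4098)*(-1352) = 4118*(-1352) = -5567536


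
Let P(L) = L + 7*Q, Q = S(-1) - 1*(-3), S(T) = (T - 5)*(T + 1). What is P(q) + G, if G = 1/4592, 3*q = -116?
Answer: -243373/13776 ≈ -17.666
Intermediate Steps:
S(T) = (1 + T)*(-5 + T) (S(T) = (-5 + T)*(1 + T) = (1 + T)*(-5 + T))
Q = 3 (Q = (-5 + (-1)**2 - 4*(-1)) - 1*(-3) = (-5 + 1 + 4) + 3 = 0 + 3 = 3)
q = -116/3 (q = (1/3)*(-116) = -116/3 ≈ -38.667)
G = 1/4592 ≈ 0.00021777
P(L) = 21 + L (P(L) = L + 7*3 = L + 21 = 21 + L)
P(q) + G = (21 - 116/3) + 1/4592 = -53/3 + 1/4592 = -243373/13776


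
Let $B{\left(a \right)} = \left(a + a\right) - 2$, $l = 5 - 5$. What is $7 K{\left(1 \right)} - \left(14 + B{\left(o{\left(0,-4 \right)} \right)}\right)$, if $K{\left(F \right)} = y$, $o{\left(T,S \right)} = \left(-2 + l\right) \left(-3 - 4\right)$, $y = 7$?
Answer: $9$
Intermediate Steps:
$l = 0$ ($l = 5 - 5 = 0$)
$o{\left(T,S \right)} = 14$ ($o{\left(T,S \right)} = \left(-2 + 0\right) \left(-3 - 4\right) = \left(-2\right) \left(-7\right) = 14$)
$B{\left(a \right)} = -2 + 2 a$ ($B{\left(a \right)} = 2 a - 2 = -2 + 2 a$)
$K{\left(F \right)} = 7$
$7 K{\left(1 \right)} - \left(14 + B{\left(o{\left(0,-4 \right)} \right)}\right) = 7 \cdot 7 - \left(12 + 28\right) = 49 - 40 = 9$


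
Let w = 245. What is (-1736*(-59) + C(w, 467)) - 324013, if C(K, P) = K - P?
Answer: -221811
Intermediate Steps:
(-1736*(-59) + C(w, 467)) - 324013 = (-1736*(-59) + (245 - 1*467)) - 324013 = (102424 + (245 - 467)) - 324013 = (102424 - 222) - 324013 = 102202 - 324013 = -221811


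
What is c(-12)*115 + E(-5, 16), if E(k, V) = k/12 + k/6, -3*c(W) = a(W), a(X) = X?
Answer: 1835/4 ≈ 458.75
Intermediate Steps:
c(W) = -W/3
E(k, V) = k/4 (E(k, V) = k*(1/12) + k*(1/6) = k/12 + k/6 = k/4)
c(-12)*115 + E(-5, 16) = -1/3*(-12)*115 + (1/4)*(-5) = 4*115 - 5/4 = 460 - 5/4 = 1835/4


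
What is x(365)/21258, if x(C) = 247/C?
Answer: 247/7759170 ≈ 3.1833e-5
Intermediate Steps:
x(365)/21258 = (247/365)/21258 = (247*(1/365))*(1/21258) = (247/365)*(1/21258) = 247/7759170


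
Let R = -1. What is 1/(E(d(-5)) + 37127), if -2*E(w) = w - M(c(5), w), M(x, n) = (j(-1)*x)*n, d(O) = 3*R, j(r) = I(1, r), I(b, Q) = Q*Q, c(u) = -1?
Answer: 1/37130 ≈ 2.6932e-5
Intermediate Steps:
I(b, Q) = Q²
j(r) = r²
d(O) = -3 (d(O) = 3*(-1) = -3)
M(x, n) = n*x (M(x, n) = ((-1)²*x)*n = (1*x)*n = x*n = n*x)
E(w) = -w (E(w) = -(w - w*(-1))/2 = -(w - (-1)*w)/2 = -(w + w)/2 = -w)
1/(E(d(-5)) + 37127) = 1/(-1*(-3) + 37127) = 1/(3 + 37127) = 1/37130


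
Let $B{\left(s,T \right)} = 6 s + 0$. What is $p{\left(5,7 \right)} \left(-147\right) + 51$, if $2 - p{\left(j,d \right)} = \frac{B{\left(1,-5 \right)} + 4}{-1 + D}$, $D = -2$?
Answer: $-733$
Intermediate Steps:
$B{\left(s,T \right)} = 6 s$
$p{\left(j,d \right)} = \frac{16}{3}$ ($p{\left(j,d \right)} = 2 - \frac{6 \cdot 1 + 4}{-1 - 2} = 2 - \frac{6 + 4}{-3} = 2 - 10 \left(- \frac{1}{3}\right) = 2 - - \frac{10}{3} = 2 + \frac{10}{3} = \frac{16}{3}$)
$p{\left(5,7 \right)} \left(-147\right) + 51 = \frac{16}{3} \left(-147\right) + 51 = -784 + 51 = -733$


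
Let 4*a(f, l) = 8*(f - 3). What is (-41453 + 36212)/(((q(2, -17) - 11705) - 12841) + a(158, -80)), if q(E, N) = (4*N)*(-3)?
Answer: 5241/24032 ≈ 0.21808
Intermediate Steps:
q(E, N) = -12*N
a(f, l) = -6 + 2*f (a(f, l) = (8*(f - 3))/4 = (8*(-3 + f))/4 = (-24 + 8*f)/4 = -6 + 2*f)
(-41453 + 36212)/(((q(2, -17) - 11705) - 12841) + a(158, -80)) = (-41453 + 36212)/(((-12*(-17) - 11705) - 12841) + (-6 + 2*158)) = -5241/(((204 - 11705) - 12841) + (-6 + 316)) = -5241/((-11501 - 12841) + 310) = -5241/(-24342 + 310) = -5241/(-24032) = -5241*(-1/24032) = 5241/24032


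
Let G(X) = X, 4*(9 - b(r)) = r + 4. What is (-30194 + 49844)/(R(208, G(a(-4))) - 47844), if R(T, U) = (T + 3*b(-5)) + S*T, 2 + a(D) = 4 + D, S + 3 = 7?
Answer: -15720/37421 ≈ -0.42008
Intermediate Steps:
b(r) = 8 - r/4 (b(r) = 9 - (r + 4)/4 = 9 - (4 + r)/4 = 9 + (-1 - r/4) = 8 - r/4)
S = 4 (S = -3 + 7 = 4)
a(D) = 2 + D (a(D) = -2 + (4 + D) = 2 + D)
R(T, U) = 111/4 + 5*T (R(T, U) = (T + 3*(8 - ¼*(-5))) + 4*T = (T + 3*(8 + 5/4)) + 4*T = (T + 3*(37/4)) + 4*T = (T + 111/4) + 4*T = (111/4 + T) + 4*T = 111/4 + 5*T)
(-30194 + 49844)/(R(208, G(a(-4))) - 47844) = (-30194 + 49844)/((111/4 + 5*208) - 47844) = 19650/((111/4 + 1040) - 47844) = 19650/(4271/4 - 47844) = 19650/(-187105/4) = 19650*(-4/187105) = -15720/37421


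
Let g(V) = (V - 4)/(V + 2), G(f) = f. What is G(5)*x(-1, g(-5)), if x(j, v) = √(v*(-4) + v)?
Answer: 15*I ≈ 15.0*I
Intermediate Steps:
g(V) = (-4 + V)/(2 + V)
x(j, v) = √3*√(-v) (x(j, v) = √(-4*v + v) = √(-3*v) = √3*√(-v))
G(5)*x(-1, g(-5)) = 5*(√3*√(-(-4 - 5)/(2 - 5))) = 5*(√3*√(-(-9)/(-3))) = 5*(√3*√(-(-1)*(-9)/3)) = 5*(√3*√(-1*3)) = 5*(√3*√(-3)) = 5*(√3*(I*√3)) = 5*(3*I) = 15*I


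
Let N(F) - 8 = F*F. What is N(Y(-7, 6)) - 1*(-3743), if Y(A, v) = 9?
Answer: 3832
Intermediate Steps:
N(F) = 8 + F² (N(F) = 8 + F*F = 8 + F²)
N(Y(-7, 6)) - 1*(-3743) = (8 + 9²) - 1*(-3743) = (8 + 81) + 3743 = 89 + 3743 = 3832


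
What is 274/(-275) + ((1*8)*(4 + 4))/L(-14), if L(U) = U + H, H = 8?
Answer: -9622/825 ≈ -11.663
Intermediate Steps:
L(U) = 8 + U (L(U) = U + 8 = 8 + U)
274/(-275) + ((1*8)*(4 + 4))/L(-14) = 274/(-275) + ((1*8)*(4 + 4))/(8 - 14) = 274*(-1/275) + (8*8)/(-6) = -274/275 + 64*(-1/6) = -274/275 - 32/3 = -9622/825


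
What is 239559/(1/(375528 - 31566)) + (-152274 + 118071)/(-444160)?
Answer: 36598425455427483/444160 ≈ 8.2399e+10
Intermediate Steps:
239559/(1/(375528 - 31566)) + (-152274 + 118071)/(-444160) = 239559/(1/343962) - 34203*(-1/444160) = 239559/(1/343962) + 34203/444160 = 239559*343962 + 34203/444160 = 82399192758 + 34203/444160 = 36598425455427483/444160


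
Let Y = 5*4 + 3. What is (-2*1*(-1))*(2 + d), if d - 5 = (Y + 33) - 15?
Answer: 96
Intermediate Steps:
Y = 23 (Y = 20 + 3 = 23)
d = 46 (d = 5 + ((23 + 33) - 15) = 5 + (56 - 15) = 5 + 41 = 46)
(-2*1*(-1))*(2 + d) = (-2*1*(-1))*(2 + 46) = -2*(-1)*48 = 2*48 = 96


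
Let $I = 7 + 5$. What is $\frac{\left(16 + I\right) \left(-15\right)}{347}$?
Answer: $- \frac{420}{347} \approx -1.2104$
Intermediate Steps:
$I = 12$
$\frac{\left(16 + I\right) \left(-15\right)}{347} = \frac{\left(16 + 12\right) \left(-15\right)}{347} = 28 \left(-15\right) \frac{1}{347} = \left(-420\right) \frac{1}{347} = - \frac{420}{347}$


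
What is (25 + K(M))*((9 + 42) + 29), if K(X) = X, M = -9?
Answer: 1280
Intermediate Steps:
(25 + K(M))*((9 + 42) + 29) = (25 - 9)*((9 + 42) + 29) = 16*(51 + 29) = 16*80 = 1280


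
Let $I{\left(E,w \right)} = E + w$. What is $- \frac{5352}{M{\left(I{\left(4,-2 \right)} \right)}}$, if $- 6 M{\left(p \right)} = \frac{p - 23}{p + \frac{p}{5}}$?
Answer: $- \frac{128448}{35} \approx -3669.9$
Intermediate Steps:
$M{\left(p \right)} = - \frac{5 \left(-23 + p\right)}{36 p}$ ($M{\left(p \right)} = - \frac{\left(p - 23\right) \frac{1}{p + \frac{p}{5}}}{6} = - \frac{\left(-23 + p\right) \frac{1}{p + p \frac{1}{5}}}{6} = - \frac{\left(-23 + p\right) \frac{1}{p + \frac{p}{5}}}{6} = - \frac{\left(-23 + p\right) \frac{1}{\frac{6}{5} p}}{6} = - \frac{\left(-23 + p\right) \frac{5}{6 p}}{6} = - \frac{\frac{5}{6} \frac{1}{p} \left(-23 + p\right)}{6} = - \frac{5 \left(-23 + p\right)}{36 p}$)
$- \frac{5352}{M{\left(I{\left(4,-2 \right)} \right)}} = - \frac{5352}{\frac{5}{36} \frac{1}{4 - 2} \left(23 - \left(4 - 2\right)\right)} = - \frac{5352}{\frac{5}{36} \cdot \frac{1}{2} \left(23 - 2\right)} = - \frac{5352}{\frac{5}{36} \cdot \frac{1}{2} \cdot 21} = - \frac{5352}{\frac{35}{24}} = \left(-5352\right) \frac{24}{35} = - \frac{128448}{35}$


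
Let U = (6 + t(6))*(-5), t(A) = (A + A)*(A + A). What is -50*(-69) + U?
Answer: 2700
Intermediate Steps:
t(A) = 4*A² (t(A) = (2*A)*(2*A) = 4*A²)
U = -750 (U = (6 + 4*6²)*(-5) = (6 + 4*36)*(-5) = (6 + 144)*(-5) = 150*(-5) = -750)
-50*(-69) + U = -50*(-69) - 750 = 3450 - 750 = 2700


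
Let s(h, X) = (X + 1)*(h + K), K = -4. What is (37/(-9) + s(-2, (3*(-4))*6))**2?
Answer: 14417209/81 ≈ 1.7799e+5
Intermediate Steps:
s(h, X) = (1 + X)*(-4 + h) (s(h, X) = (X + 1)*(h - 4) = (1 + X)*(-4 + h))
(37/(-9) + s(-2, (3*(-4))*6))**2 = (37/(-9) + (-4 - 2 - 4*3*(-4)*6 + ((3*(-4))*6)*(-2)))**2 = (37*(-1/9) + (-4 - 2 - (-48)*6 - 12*6*(-2)))**2 = (-37/9 + (-4 - 2 - 4*(-72) - 72*(-2)))**2 = (-37/9 + (-4 - 2 + 288 + 144))**2 = (-37/9 + 426)**2 = (3797/9)**2 = 14417209/81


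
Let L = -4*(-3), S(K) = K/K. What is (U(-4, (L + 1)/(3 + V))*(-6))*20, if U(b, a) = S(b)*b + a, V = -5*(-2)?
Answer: 360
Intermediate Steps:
S(K) = 1
V = 10
L = 12
U(b, a) = a + b (U(b, a) = 1*b + a = b + a = a + b)
(U(-4, (L + 1)/(3 + V))*(-6))*20 = (((12 + 1)/(3 + 10) - 4)*(-6))*20 = ((13/13 - 4)*(-6))*20 = ((13*(1/13) - 4)*(-6))*20 = ((1 - 4)*(-6))*20 = -3*(-6)*20 = 18*20 = 360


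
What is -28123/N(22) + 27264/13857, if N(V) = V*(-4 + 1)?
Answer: 130499945/304854 ≈ 428.07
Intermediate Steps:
N(V) = -3*V (N(V) = V*(-3) = -3*V)
-28123/N(22) + 27264/13857 = -28123/((-3*22)) + 27264/13857 = -28123/(-66) + 27264*(1/13857) = -28123*(-1/66) + 9088/4619 = 28123/66 + 9088/4619 = 130499945/304854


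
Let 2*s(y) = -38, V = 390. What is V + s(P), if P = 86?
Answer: 371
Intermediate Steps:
s(y) = -19 (s(y) = (½)*(-38) = -19)
V + s(P) = 390 - 19 = 371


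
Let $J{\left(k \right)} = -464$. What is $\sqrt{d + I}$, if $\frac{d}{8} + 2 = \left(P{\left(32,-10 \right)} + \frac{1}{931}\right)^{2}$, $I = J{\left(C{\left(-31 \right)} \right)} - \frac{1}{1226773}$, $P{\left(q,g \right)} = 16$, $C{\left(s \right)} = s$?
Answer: $\frac{\sqrt{5666864030891822515}}{60111877} \approx 39.601$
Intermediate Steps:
$I = - \frac{569222673}{1226773}$ ($I = -464 - \frac{1}{1226773} = - \frac{569222673}{1226773} \approx -464.0$)
$d = \frac{1761496696}{866761}$ ($d = -16 + 8 \left(16 + \frac{1}{931}\right)^{2} = -16 + 8 \left(\frac{14897}{931}\right)^{2} = -16 + 8 \cdot \frac{221920609}{866761} = -16 + \frac{1775364872}{866761} = \frac{1761496696}{866761} \approx 2032.3$)
$\sqrt{d + I} = \sqrt{\frac{1761496696}{866761} - \frac{569222673}{1226773}} = \sqrt{\frac{87767188051045}{55964157487}} = \frac{\sqrt{5666864030891822515}}{60111877}$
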